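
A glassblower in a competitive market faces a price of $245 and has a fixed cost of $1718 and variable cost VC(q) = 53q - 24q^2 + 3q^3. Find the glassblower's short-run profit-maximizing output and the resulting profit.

AVC = 53 - 24q + 3q^2; min AVC = $5 at q = 4. Since P = $245 ≥ min AVC, the firm produces.
MC = 53 - 48q + 9q^2. Setting P = MC and taking the root on the rising branch gives q* = 8.
TR = 245·8 = 1960. TC = 1718 + 424 = 2142. Profit = 1960 − 2142 = -$182.
Shutting down would mean losing the fixed cost of $1718, so operating at a loss of $182 is better by $1536.

Profit = -$182 at q = 8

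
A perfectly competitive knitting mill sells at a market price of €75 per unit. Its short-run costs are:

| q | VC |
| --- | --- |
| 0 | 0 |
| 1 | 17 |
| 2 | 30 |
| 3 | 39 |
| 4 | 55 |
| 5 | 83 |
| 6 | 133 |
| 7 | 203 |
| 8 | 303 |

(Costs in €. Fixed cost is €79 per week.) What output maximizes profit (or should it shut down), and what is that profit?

q = 7; profit = €243

Profit at each row (π = 75q − TC): q=0: -79; q=1: -21; q=2: 41; q=3: 107; q=4: 166; q=5: 213; q=6: 238; q=7: 243; q=8: 218.
Profit is maximized at q = 7. AVC there is 203/7 = €29 ≤ P, so producing beats shutting down (which would give -€79).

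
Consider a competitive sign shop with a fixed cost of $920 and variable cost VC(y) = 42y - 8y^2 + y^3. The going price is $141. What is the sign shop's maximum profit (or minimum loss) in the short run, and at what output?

AVC = 42 - 8y + y^2 has its minimum $26 at y = 4; price $141 clears that bar, so the firm operates.
MC = 42 - 16y + 3y^2. Setting P = MC and taking the root on the rising branch gives y* = 9.
TR = 141·9 = 1269. TC = 920 + 459 = 1379. Profit = 1269 − 1379 = -$110.
That loss of $110 beats the $920 the firm would lose by shutting down; producing recovers $810 of fixed cost.

Profit = -$110 at y = 9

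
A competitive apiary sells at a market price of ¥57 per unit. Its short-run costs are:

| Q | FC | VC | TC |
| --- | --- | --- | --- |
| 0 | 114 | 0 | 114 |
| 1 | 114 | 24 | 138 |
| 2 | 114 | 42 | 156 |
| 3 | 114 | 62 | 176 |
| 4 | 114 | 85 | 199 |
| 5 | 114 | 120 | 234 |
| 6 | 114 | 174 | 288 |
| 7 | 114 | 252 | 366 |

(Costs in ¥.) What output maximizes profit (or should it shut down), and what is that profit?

Q = 6; profit = ¥54

Compute π = P·Q − TC at each output: Q=0: -114; Q=1: -81; Q=2: -42; Q=3: -5; Q=4: 29; Q=5: 51; Q=6: 54; Q=7: 33.
Profit is maximized at Q = 6. AVC there is 174/6 = ¥29 ≤ P, so producing beats shutting down (which would give -¥114).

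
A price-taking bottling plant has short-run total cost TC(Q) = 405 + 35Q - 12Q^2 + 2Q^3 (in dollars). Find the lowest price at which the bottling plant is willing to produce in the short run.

$17 per unit

The firm shuts down when price falls below the minimum of average variable cost. AVC = VC/Q = 35 - 12Q + 2Q^2.
dAVC/dQ = -12 + 4Q = 0 gives Q = 3. min AVC = 35 - 12·3 + 2·3^2 = 17.
So the shutdown price is $17.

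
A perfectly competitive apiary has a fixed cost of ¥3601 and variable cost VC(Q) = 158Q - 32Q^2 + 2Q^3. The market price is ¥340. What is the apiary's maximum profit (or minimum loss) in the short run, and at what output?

AVC = 158 - 32Q + 2Q^2; min AVC = ¥30 at Q = 8. Since P = ¥340 ≥ min AVC, the firm produces.
MC = 158 - 64Q + 6Q^2. Setting P = MC and taking the root on the rising branch gives Q* = 13.
TR = 340·13 = 4420. TC = 3601 + 1040 = 4641. Profit = 4420 − 4641 = -¥221.
By producing, the firm covers all variable cost plus ¥3380 of fixed cost; shutting down would lose the full ¥3601.

Profit = -¥221 at Q = 13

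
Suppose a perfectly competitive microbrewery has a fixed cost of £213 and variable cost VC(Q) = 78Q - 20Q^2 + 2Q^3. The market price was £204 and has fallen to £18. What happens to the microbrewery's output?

Output falls from 9 to 0 (the firm shuts down)

AVC = 78 - 20Q + 2Q^2, minimized at Q = 5 where min AVC = £28. MC = 78 - 40Q + 6Q^2.
With P = £204 above the shutdown price, P = MC gives Q = 9.
At P = £18 < min AVC = £28, price no longer covers variable cost at any output, so the firm shuts down: Q = 0.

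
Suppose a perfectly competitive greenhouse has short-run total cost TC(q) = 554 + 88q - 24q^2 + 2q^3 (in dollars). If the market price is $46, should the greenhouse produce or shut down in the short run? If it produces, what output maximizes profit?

From TC, MC = TC'(q) = 88 - 48q + 6q^2 and AVC = VC/q = 88 - 24q + 2q^2.
The AVC parabola has its vertex at q = 24/4 = 6, where AVC = 88 - 24·6 + 2·6^2 = $16.
P = $46 exceeds min AVC = $16, so the firm stays open.
Set P = MC: 46 = 88 - 48q + 6q^2 → 42 - 48q + 6q^2 = 0. The roots are q = 1 and q = 7; the profit-maximizing output is on the rising part of MC, so q* = 7.
Check: AVC at q = 7 is $18 ≤ P, so revenue covers variable cost.
Profit = P·q − TC = 46·7 − 680 = -$358, a loss, but smaller than the $554 fixed cost the firm would lose by shutting down.

Produce at q = 7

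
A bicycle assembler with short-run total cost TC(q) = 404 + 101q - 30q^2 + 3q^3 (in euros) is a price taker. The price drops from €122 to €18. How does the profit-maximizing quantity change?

Output falls from 7 to 0 (the firm shuts down)

AVC = 101 - 30q + 3q^2, minimized at q = 5 where min AVC = €26. MC = 101 - 60q + 9q^2.
At P = €122 ≥ min AVC, set P = MC on the rising branch: q = 7.
At P = €18 < min AVC = €26, price no longer covers variable cost at any output, so the firm shuts down: q = 0.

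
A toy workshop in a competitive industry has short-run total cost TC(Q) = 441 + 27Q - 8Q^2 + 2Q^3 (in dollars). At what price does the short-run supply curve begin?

The firm shuts down when price falls below the minimum of average variable cost. AVC = VC/Q = 27 - 8Q + 2Q^2.
At the minimum of AVC, MC = AVC. MC = 27 - 16Q + 6Q^2; setting MC = AVC gives 4Q^2 - 8Q = 0, so Q = 2. min AVC = 19.
The firm shuts down for any P below $19.

$19 per unit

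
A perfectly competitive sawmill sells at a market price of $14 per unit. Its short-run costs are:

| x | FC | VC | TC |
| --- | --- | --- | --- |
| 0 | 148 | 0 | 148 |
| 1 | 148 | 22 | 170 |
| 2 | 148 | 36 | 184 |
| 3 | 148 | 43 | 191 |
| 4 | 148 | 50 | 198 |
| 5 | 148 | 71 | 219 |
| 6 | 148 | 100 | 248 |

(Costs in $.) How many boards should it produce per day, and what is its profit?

Tabulate TR − TC: x=0: -148; x=1: -156; x=2: -156; x=3: -149; x=4: -142; x=5: -149; x=6: -164.
Profit is maximized at x = 4. AVC there is 50/4 = $12.50 ≤ P, so producing beats shutting down (which would give -$148).

x = 4; profit = -$142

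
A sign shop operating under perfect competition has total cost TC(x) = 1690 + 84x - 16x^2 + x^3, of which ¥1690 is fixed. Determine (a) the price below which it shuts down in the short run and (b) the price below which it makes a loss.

Shutdown price = min AVC. AVC = 84 - 16x + x^2, with vertex at x = 8 and minimum ¥20.
ATC = 1690/x + 84 - 16x + x^2. Setting dATC/dx = −1690/x^2 − 16 + 2x = 0 gives x = 13 (since 2·13^3 − 16·13^2 = 1690).
min ATC = 1690/13 + 84 − 16·13 + 13^2 = ¥175. That is the break-even price.
For ¥20 ≤ P < ¥175 the firm produces at a loss; below ¥20 it shuts down.

Shutdown price = ¥20; break-even price = ¥175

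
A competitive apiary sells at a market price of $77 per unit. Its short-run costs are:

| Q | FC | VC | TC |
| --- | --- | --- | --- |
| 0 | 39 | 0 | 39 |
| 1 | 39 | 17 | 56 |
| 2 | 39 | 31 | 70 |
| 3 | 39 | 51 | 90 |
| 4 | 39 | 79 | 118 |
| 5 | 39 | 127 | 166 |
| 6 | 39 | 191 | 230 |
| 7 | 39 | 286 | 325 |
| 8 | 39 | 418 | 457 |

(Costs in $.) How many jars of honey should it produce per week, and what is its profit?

Profit at each row (π = 77Q − TC): Q=0: -39; Q=1: 21; Q=2: 84; Q=3: 141; Q=4: 190; Q=5: 219; Q=6: 232; Q=7: 214; Q=8: 159.
Profit is maximized at Q = 6. AVC there is 191/6 = $31.83 ≤ P, so producing beats shutting down (which would give -$39).

Q = 6; profit = $232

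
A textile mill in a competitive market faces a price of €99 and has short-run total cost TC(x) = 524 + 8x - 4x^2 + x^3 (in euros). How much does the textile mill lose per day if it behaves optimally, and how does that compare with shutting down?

Profit = -€34 at x = 7

AVC = 8 - 4x + x^2; min AVC = €4 at x = 2. Since P = €99 ≥ min AVC, the firm produces.
MC = 8 - 8x + 3x^2. Setting P = MC and taking the root on the rising branch gives x* = 7.
TR = 99·7 = 693. TC = 524 + 203 = 727. Profit = 693 − 727 = -€34.
Shutting down would mean losing the fixed cost of €524, so operating at a loss of €34 is better by €490.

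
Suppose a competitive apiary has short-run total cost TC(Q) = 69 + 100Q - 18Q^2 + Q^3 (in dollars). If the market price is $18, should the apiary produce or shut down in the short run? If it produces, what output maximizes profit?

Variable cost is VC = 100Q - 18Q^2 + Q^3, so AVC = VC/Q = 100 - 18Q + Q^2 and MC = dTC/dQ = 100 - 36Q + 3Q^2.
AVC hits its minimum where MC = AVC, at Q = 9, giving min AVC = 100 - 18·9 + 9^2 = $19.
Since P = $18 < min AVC = $19, price fails to cover variable cost at any output.
Shutting down limits the loss to fixed cost, $69.

Shut down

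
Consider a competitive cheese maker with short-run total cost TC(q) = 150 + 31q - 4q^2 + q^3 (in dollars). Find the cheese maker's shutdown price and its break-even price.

Shutdown price = min AVC. AVC = 31 - 4q + q^2, with vertex at q = 2 and minimum $27.
ATC = 150/q + 31 - 4q + q^2. Setting dATC/dq = −150/q^2 − 4 + 2q = 0 gives q = 5 (since 2·5^3 − 4·5^2 = 150).
min ATC = 150/5 + 31 − 4·5 + 5^2 = $66. That is the break-even price.
For $27 ≤ P < $66 the firm produces at a loss; below $27 it shuts down.

Shutdown price = $27; break-even price = $66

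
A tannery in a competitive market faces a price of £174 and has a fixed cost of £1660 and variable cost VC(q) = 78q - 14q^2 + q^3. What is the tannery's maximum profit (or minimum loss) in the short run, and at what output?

Profit = -£220 at q = 12

AVC = 78 - 14q + q^2 has its minimum £29 at q = 7; price £174 clears that bar, so the firm operates.
With MC = 78 - 28q + 3q^2, P = MC on the upward-sloping part at q* = 12.
TR = 174·12 = 2088. TC = 1660 + 648 = 2308. Profit = 2088 − 2308 = -£220.
That loss of £220 beats the £1660 the firm would lose by shutting down; producing recovers £1440 of fixed cost.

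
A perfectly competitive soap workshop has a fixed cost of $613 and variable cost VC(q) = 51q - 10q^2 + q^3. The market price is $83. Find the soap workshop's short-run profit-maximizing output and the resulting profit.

Profit = -$229 at q = 8

AVC = 51 - 10q + q^2 has its minimum $26 at q = 5; price $83 clears that bar, so the firm operates.
With MC = 51 - 20q + 3q^2, P = MC on the upward-sloping part at q* = 8.
TR = 83·8 = 664. TC = 613 + 280 = 893. Profit = 664 − 893 = -$229.
By producing, the firm covers all variable cost plus $384 of fixed cost; shutting down would lose the full $613.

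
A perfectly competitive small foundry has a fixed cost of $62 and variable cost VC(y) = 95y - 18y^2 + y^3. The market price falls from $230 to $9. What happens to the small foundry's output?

MC = 95 - 36y + 3y^2; the shutdown threshold is min AVC = $14 (at y = 9).
At P = $230 ≥ min AVC, set P = MC on the rising branch: y = 15.
At P = $9 < min AVC = $14, price no longer covers variable cost at any output, so the firm shuts down: y = 0.

Output falls from 15 to 0 (the firm shuts down)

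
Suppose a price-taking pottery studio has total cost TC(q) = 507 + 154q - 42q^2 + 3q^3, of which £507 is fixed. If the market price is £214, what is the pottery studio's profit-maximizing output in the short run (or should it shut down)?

Produce at q = 10

Strip out fixed cost: VC = 154q - 42q^2 + 3q^3. Then AVC = 154 - 42q + 3q^2 and MC = 154 - 84q + 9q^2.
AVC is minimized where dAVC/dq = -42 + 6q = 0, at q = 7; min AVC = 154 - 42·7 + 3·7^2 = £7.
P = £214 exceeds min AVC = £7, so the firm stays open.
Set P = MC: 214 = 154 - 84q + 9q^2 → -60 - 84q + 9q^2 = 0. The roots are q = -2/3 and q = 10; the profit-maximizing output is on the rising part of MC, so q* = 10.
Check: AVC at q = 10 is £34 ≤ P, so revenue covers variable cost.
Profit = P·q − TC = 214·10 − 847 = £1293.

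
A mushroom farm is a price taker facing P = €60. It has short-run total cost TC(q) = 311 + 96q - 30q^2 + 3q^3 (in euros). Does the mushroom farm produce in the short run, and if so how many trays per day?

From TC, MC = TC'(q) = 96 - 60q + 9q^2 and AVC = VC/q = 96 - 30q + 3q^2.
AVC is minimized where dAVC/dq = -30 + 6q = 0, at q = 5; min AVC = 96 - 30·5 + 3·5^2 = €21.
Since P = €60 ≥ min AVC = €21, price covers variable cost and the firm should produce.
Set P = MC: 60 = 96 - 60q + 9q^2 → 36 - 60q + 9q^2 = 0. The roots are q = 2/3 and q = 6; the profit-maximizing output is on the rising part of MC, so q* = 6.
Check: AVC at q = 6 is €24 ≤ P, so revenue covers variable cost.
Profit = P·q − TC = 60·6 − 455 = -€95, a loss, but smaller than the €311 fixed cost the firm would lose by shutting down.

Produce at q = 6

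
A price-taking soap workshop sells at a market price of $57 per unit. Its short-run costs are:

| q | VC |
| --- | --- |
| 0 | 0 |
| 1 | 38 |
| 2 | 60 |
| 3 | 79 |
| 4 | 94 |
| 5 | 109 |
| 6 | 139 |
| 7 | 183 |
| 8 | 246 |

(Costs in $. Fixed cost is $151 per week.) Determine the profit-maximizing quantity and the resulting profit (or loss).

q = 7; profit = $65

Compute π = P·q − TC at each output: q=0: -151; q=1: -132; q=2: -97; q=3: -59; q=4: -17; q=5: 25; q=6: 52; q=7: 65; q=8: 59.
Profit is maximized at q = 7. AVC there is 183/7 = $26.14 ≤ P, so producing beats shutting down (which would give -$151).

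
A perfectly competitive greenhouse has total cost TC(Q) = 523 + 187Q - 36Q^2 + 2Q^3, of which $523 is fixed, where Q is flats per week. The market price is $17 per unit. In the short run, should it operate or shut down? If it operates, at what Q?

Variable cost is VC = 187Q - 36Q^2 + 2Q^3, so AVC = VC/Q = 187 - 36Q + 2Q^2 and MC = dTC/dQ = 187 - 72Q + 6Q^2.
AVC hits its minimum where MC = AVC, at Q = 9, giving min AVC = 187 - 36·9 + 2·9^2 = $25.
Since P = $17 < min AVC = $25, price fails to cover variable cost at any output.
The firm minimizes its loss by shutting down and losing only its fixed cost of $523.

Shut down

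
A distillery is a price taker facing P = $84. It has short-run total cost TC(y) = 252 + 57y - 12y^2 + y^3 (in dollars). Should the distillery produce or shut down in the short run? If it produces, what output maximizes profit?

Variable cost is VC = 57y - 12y^2 + y^3, so AVC = VC/y = 57 - 12y + y^2 and MC = dTC/dy = 57 - 24y + 3y^2.
AVC hits its minimum where MC = AVC, at y = 6, giving min AVC = 57 - 12·6 + 6^2 = $21.
Since P = $84 ≥ min AVC = $21, price covers variable cost and the firm should produce.
Set P = MC: 84 = 57 - 24y + 3y^2 → -27 - 24y + 3y^2 = 0. The roots are y = -1 and y = 9; the profit-maximizing output is on the rising part of MC, so y* = 9.
Check: AVC at y = 9 is $30 ≤ P, so revenue covers variable cost.
Profit = P·y − TC = 84·9 − 522 = $234.

Produce at y = 9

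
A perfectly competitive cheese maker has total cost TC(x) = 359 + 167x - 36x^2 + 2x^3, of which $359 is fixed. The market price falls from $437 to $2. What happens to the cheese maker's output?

Output falls from 15 to 0 (the firm shuts down)

MC = 167 - 72x + 6x^2; the shutdown threshold is min AVC = $5 (at x = 9).
At P = $437 ≥ min AVC, set P = MC on the rising branch: x = 15.
At P = $2 < min AVC = $5, price no longer covers variable cost at any output, so the firm shuts down: x = 0.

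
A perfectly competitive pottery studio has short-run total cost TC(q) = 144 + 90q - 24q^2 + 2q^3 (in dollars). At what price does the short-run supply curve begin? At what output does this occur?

$18 per unit, at q = 6

Short-run supply begins at min AVC. From VC = 90q - 24q^2 + 2q^3, AVC = 90 - 24q + 2q^2.
dAVC/dq = -24 + 4q = 0 gives q = 6. min AVC = 90 - 24·6 + 2·6^2 = 18.
For P < $18 the firm produces nothing.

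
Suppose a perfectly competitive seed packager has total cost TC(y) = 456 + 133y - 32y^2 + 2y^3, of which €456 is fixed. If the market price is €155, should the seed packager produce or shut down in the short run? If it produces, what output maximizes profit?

From TC, MC = TC'(y) = 133 - 64y + 6y^2 and AVC = VC/y = 133 - 32y + 2y^2.
The AVC parabola has its vertex at y = 32/4 = 8, where AVC = 133 - 32·8 + 2·8^2 = €5.
Because €155 ≥ €5, revenue can cover variable cost; the firm operates.
P = MC gives -22 - 64y + 6y^2 = 0, with roots -1/3 and 11. Take the larger (rising MC): y* = 11.
Check: AVC at y = 11 is €23 ≤ P, so revenue covers variable cost.
Profit = P·y − TC = 155·11 − 709 = €996.

Produce at y = 11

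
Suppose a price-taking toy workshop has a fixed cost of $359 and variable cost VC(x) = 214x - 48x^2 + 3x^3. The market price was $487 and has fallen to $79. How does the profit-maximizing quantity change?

AVC = 214 - 48x + 3x^2, minimized at x = 8 where min AVC = $22. MC = 214 - 96x + 9x^2.
With P = $487 above the shutdown price, P = MC gives x = 13.
At P = $79 ≥ min AVC, set P = MC: x = 9. The firm stays open but cuts output.

Output falls from 13 to 9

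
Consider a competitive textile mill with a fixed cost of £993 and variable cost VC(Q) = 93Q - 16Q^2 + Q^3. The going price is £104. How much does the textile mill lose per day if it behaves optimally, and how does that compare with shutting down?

Profit = -£267 at Q = 11

AVC = 93 - 16Q + Q^2; min AVC = £29 at Q = 8. Since P = £104 ≥ min AVC, the firm produces.
With MC = 93 - 32Q + 3Q^2, P = MC on the upward-sloping part at Q* = 11.
TR = 104·11 = 1144. TC = 993 + 418 = 1411. Profit = 1144 − 1411 = -£267.
Shutting down would mean losing the fixed cost of £993, so operating at a loss of £267 is better by £726.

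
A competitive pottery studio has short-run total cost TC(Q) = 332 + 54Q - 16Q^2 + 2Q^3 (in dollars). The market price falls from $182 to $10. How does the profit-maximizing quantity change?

Output falls from 8 to 0 (the firm shuts down)

MC = 54 - 32Q + 6Q^2; the shutdown threshold is min AVC = $22 (at Q = 4).
With P = $182 above the shutdown price, P = MC gives Q = 8.
At P = $10 < min AVC = $22, price no longer covers variable cost at any output, so the firm shuts down: Q = 0.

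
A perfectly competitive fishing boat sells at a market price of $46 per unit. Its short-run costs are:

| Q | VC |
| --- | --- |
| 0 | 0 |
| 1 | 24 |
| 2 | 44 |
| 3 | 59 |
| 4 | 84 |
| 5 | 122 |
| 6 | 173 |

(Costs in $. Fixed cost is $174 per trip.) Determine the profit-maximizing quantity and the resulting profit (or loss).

Compute π = P·Q − TC at each output: Q=0: -174; Q=1: -152; Q=2: -126; Q=3: -95; Q=4: -74; Q=5: -66; Q=6: -71.
Profit is maximized at Q = 5. AVC there is 122/5 = $24.40 ≤ P, so producing beats shutting down (which would give -$174).

Q = 5; profit = -$66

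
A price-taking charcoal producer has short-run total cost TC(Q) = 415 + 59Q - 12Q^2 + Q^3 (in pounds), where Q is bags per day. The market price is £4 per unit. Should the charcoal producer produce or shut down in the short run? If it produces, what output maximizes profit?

Shut down

Variable cost is VC = 59Q - 12Q^2 + Q^3, so AVC = VC/Q = 59 - 12Q + Q^2 and MC = dTC/dQ = 59 - 24Q + 3Q^2.
AVC hits its minimum where MC = AVC, at Q = 6, giving min AVC = 59 - 12·6 + 6^2 = £23.
With P < min AVC (£4 < £23), every unit sold adds to the loss.
The firm minimizes its loss by shutting down and losing only its fixed cost of £415.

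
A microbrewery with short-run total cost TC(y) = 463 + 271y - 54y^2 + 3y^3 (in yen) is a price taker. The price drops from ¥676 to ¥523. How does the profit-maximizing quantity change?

Output falls from 15 to 14

MC = 271 - 108y + 9y^2; the shutdown threshold is min AVC = ¥28 (at y = 9).
At P = ¥676 ≥ min AVC, set P = MC on the rising branch: y = 15.
At P = ¥523 ≥ min AVC, set P = MC: y = 14. The firm stays open but cuts output.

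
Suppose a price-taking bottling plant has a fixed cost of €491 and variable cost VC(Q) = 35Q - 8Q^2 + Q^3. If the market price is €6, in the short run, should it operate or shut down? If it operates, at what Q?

Shut down

From TC, MC = TC'(Q) = 35 - 16Q + 3Q^2 and AVC = VC/Q = 35 - 8Q + Q^2.
AVC hits its minimum where MC = AVC, at Q = 4, giving min AVC = 35 - 8·4 + 4^2 = €19.
With P < min AVC (€6 < €19), every unit sold adds to the loss.
Shutting down limits the loss to fixed cost, €491.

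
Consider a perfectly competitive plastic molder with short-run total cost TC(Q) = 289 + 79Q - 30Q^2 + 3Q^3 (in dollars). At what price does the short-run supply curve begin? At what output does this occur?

The shutdown price is the minimum of AVC. VC = 79Q - 30Q^2 + 3Q^3, so AVC = 79 - 30Q + 3Q^2.
dAVC/dQ = -30 + 6Q = 0 gives Q = 5. min AVC = 79 - 30·5 + 3·5^2 = 4.
For P < $4 the firm produces nothing.

$4 per unit, at Q = 5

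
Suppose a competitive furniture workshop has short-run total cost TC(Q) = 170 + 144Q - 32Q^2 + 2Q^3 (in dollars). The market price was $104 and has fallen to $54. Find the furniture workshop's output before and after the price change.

MC = 144 - 64Q + 6Q^2; the shutdown threshold is min AVC = $16 (at Q = 8).
At P = $104 ≥ min AVC, set P = MC on the rising branch: Q = 10.
At P = $54 ≥ min AVC, set P = MC: Q = 9. The firm stays open but cuts output.

Output falls from 10 to 9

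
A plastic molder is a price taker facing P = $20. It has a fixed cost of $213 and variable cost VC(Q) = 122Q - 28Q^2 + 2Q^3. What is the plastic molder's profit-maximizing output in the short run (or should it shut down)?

Strip out fixed cost: VC = 122Q - 28Q^2 + 2Q^3. Then AVC = 122 - 28Q + 2Q^2 and MC = 122 - 56Q + 6Q^2.
AVC is minimized where dAVC/dQ = -28 + 4Q = 0, at Q = 7; min AVC = 122 - 28·7 + 2·7^2 = $24.
With P < min AVC ($20 < $24), every unit sold adds to the loss.
Shutting down limits the loss to fixed cost, $213.

Shut down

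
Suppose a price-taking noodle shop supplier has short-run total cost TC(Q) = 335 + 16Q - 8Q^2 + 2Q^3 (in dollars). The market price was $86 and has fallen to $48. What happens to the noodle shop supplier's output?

MC = 16 - 16Q + 6Q^2; the shutdown threshold is min AVC = $8 (at Q = 2).
At P = $86 ≥ min AVC, set P = MC on the rising branch: Q = 5.
At P = $48 ≥ min AVC, set P = MC: Q = 4. The firm stays open but cuts output.

Output falls from 5 to 4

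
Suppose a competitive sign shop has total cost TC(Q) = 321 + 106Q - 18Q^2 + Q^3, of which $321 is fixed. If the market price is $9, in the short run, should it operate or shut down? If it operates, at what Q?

Shut down

Strip out fixed cost: VC = 106Q - 18Q^2 + Q^3. Then AVC = 106 - 18Q + Q^2 and MC = 106 - 36Q + 3Q^2.
AVC is minimized where dAVC/dQ = -18 + 2Q = 0, at Q = 9; min AVC = 106 - 18·9 + 9^2 = $25.
P = $9 lies below min AVC = $25; no output level covers variable cost.
Shutting down limits the loss to fixed cost, $321.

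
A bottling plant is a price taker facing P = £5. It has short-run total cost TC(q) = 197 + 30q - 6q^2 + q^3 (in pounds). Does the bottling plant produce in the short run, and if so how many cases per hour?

Strip out fixed cost: VC = 30q - 6q^2 + q^3. Then AVC = 30 - 6q + q^2 and MC = 30 - 12q + 3q^2.
AVC hits its minimum where MC = AVC, at q = 3, giving min AVC = 30 - 6·3 + 3^2 = £21.
P = £5 lies below min AVC = £21; no output level covers variable cost.
The firm minimizes its loss by shutting down and losing only its fixed cost of £197.

Shut down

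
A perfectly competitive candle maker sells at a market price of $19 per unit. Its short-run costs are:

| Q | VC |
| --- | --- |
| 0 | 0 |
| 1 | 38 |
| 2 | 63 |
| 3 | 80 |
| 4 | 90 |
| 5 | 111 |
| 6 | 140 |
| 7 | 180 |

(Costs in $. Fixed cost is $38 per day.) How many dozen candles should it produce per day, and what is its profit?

Compute π = P·Q − TC at each output: Q=0: -38; Q=1: -57; Q=2: -63; Q=3: -61; Q=4: -52; Q=5: -54; Q=6: -64; Q=7: -85.
Profit is highest at Q = 0. Equivalently, the lowest AVC in the table is 111/5 ≈ $22.20 at Q = 5, and P = $19 falls below it — price never covers variable cost, so the firm shuts down and loses only its fixed cost.

Q = 0 (shut down); profit = -$38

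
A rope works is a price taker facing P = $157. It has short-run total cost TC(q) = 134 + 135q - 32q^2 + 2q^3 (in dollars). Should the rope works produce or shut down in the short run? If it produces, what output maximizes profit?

Produce at q = 11

From TC, MC = TC'(q) = 135 - 64q + 6q^2 and AVC = VC/q = 135 - 32q + 2q^2.
AVC hits its minimum where MC = AVC, at q = 8, giving min AVC = 135 - 32·8 + 2·8^2 = $7.
Since P = $157 ≥ min AVC = $7, price covers variable cost and the firm should produce.
Set P = MC: 157 = 135 - 64q + 6q^2 → -22 - 64q + 6q^2 = 0. The roots are q = -1/3 and q = 11; the profit-maximizing output is on the rising part of MC, so q* = 11.
Check: AVC at q = 11 is $25 ≤ P, so revenue covers variable cost.
Profit = P·q − TC = 157·11 − 409 = $1318.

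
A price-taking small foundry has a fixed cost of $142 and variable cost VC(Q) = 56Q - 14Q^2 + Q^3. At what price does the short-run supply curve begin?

$7 per unit

The firm shuts down when price falls below the minimum of average variable cost. AVC = VC/Q = 56 - 14Q + Q^2.
dAVC/dQ = -14 + 2Q = 0 gives Q = 7. min AVC = 56 - 14·7 + 7^2 = 7.
The firm shuts down for any P below $7.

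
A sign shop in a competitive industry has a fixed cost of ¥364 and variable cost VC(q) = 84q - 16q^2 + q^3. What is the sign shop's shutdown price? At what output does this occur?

¥20 per unit, at q = 8

Short-run supply begins at min AVC. From VC = 84q - 16q^2 + q^3, AVC = 84 - 16q + q^2.
dAVC/dq = -16 + 2q = 0 gives q = 8. min AVC = 84 - 16·8 + 8^2 = 20.
So the shutdown price is ¥20.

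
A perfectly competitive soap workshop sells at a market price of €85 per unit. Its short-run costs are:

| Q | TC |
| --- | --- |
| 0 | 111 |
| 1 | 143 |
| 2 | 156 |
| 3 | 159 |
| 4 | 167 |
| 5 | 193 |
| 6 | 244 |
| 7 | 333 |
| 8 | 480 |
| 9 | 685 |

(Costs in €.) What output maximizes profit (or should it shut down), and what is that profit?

Compute π = P·Q − TC at each output: Q=0: -111; Q=1: -58; Q=2: 14; Q=3: 96; Q=4: 173; Q=5: 232; Q=6: 266; Q=7: 262; Q=8: 200; Q=9: 80.
Profit is maximized at Q = 6. AVC there is 133/6 = €22.17 ≤ P, so producing beats shutting down (which would give -€111).

Q = 6; profit = €266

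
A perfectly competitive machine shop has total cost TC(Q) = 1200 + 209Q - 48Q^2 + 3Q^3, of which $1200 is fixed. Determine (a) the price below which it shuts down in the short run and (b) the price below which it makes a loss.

AVC = 209 - 48Q + 3Q^2; minimized at Q = 8, giving min AVC = $17. That is the shutdown price.
ATC = 1200/Q + 209 - 48Q + 3Q^2. Setting dATC/dQ = −1200/Q^2 − 48 + 6Q = 0 gives Q = 10 (since 6·10^3 − 48·10^2 = 1200).
min ATC = 1200/10 + 209 − 48·10 + 3·10^2 = $149. That is the break-even price.
Between these two prices the firm operates at a loss; above $149 it earns a profit.

Shutdown price = $17; break-even price = $149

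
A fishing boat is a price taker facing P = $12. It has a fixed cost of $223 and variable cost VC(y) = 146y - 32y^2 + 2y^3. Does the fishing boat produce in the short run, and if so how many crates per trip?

Shut down

Strip out fixed cost: VC = 146y - 32y^2 + 2y^3. Then AVC = 146 - 32y + 2y^2 and MC = 146 - 64y + 6y^2.
AVC is minimized where dAVC/dy = -32 + 4y = 0, at y = 8; min AVC = 146 - 32·8 + 2·8^2 = $18.
With P < min AVC ($12 < $18), every unit sold adds to the loss.
The firm minimizes its loss by shutting down and losing only its fixed cost of $223.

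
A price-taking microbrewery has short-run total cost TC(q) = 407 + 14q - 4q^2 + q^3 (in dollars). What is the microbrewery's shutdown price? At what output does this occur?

The shutdown price is the minimum of AVC. VC = 14q - 4q^2 + q^3, so AVC = 14 - 4q + q^2.
At the minimum of AVC, MC = AVC. MC = 14 - 8q + 3q^2; setting MC = AVC gives 2q^2 - 4q = 0, so q = 2. min AVC = 10.
The firm shuts down for any P below $10.

$10 per unit, at q = 2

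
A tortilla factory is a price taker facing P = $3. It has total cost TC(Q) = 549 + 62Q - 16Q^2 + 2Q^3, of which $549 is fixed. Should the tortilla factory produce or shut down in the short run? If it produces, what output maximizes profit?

From TC, MC = TC'(Q) = 62 - 32Q + 6Q^2 and AVC = VC/Q = 62 - 16Q + 2Q^2.
AVC hits its minimum where MC = AVC, at Q = 4, giving min AVC = 62 - 16·4 + 2·4^2 = $30.
With P < min AVC ($3 < $30), every unit sold adds to the loss.
The firm minimizes its loss by shutting down and losing only its fixed cost of $549.

Shut down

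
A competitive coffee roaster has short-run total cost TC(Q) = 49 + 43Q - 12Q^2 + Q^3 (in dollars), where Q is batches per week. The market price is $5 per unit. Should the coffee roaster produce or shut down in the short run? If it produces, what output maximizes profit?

Variable cost is VC = 43Q - 12Q^2 + Q^3, so AVC = VC/Q = 43 - 12Q + Q^2 and MC = dTC/dQ = 43 - 24Q + 3Q^2.
AVC is minimized where dAVC/dQ = -12 + 2Q = 0, at Q = 6; min AVC = 43 - 12·6 + 6^2 = $7.
With P < min AVC ($5 < $7), every unit sold adds to the loss.
The firm minimizes its loss by shutting down and losing only its fixed cost of $49.

Shut down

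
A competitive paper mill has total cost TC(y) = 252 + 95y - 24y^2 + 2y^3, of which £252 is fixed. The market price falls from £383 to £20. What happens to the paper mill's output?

Output falls from 12 to 0 (the firm shuts down)

AVC = 95 - 24y + 2y^2, minimized at y = 6 where min AVC = £23. MC = 95 - 48y + 6y^2.
At P = £383 ≥ min AVC, set P = MC on the rising branch: y = 12.
At P = £20 < min AVC = £23, price no longer covers variable cost at any output, so the firm shuts down: y = 0.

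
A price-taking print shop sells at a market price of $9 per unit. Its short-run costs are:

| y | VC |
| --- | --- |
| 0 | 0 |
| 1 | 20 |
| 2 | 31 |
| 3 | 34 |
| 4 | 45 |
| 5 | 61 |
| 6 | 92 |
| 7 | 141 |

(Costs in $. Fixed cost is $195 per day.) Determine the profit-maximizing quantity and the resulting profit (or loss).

Tabulate TR − TC: y=0: -195; y=1: -206; y=2: -208; y=3: -202; y=4: -204; y=5: -211; y=6: -233; y=7: -273.
Profit is highest at y = 0. Equivalently, the lowest AVC in the table is 45/4 ≈ $11.25 at y = 4, and P = $9 falls below it — price never covers variable cost, so the firm shuts down and loses only its fixed cost.

y = 0 (shut down); profit = -$195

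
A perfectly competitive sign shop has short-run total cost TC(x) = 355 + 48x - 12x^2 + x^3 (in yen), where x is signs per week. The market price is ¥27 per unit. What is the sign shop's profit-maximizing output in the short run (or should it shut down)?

Produce at x = 7

Variable cost is VC = 48x - 12x^2 + x^3, so AVC = VC/x = 48 - 12x + x^2 and MC = dTC/dx = 48 - 24x + 3x^2.
AVC is minimized where dAVC/dx = -12 + 2x = 0, at x = 6; min AVC = 48 - 12·6 + 6^2 = ¥12.
Because ¥27 ≥ ¥12, revenue can cover variable cost; the firm operates.
P = MC gives 21 - 24x + 3x^2 = 0, with roots 1 and 7. Take the larger (rising MC): x* = 7.
Check: AVC at x = 7 is ¥13 ≤ P, so revenue covers variable cost.
Profit = P·x − TC = 27·7 − 446 = -¥257, a loss, but smaller than the ¥355 fixed cost the firm would lose by shutting down.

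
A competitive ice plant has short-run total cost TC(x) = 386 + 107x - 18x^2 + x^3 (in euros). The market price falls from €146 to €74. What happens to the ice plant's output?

MC = 107 - 36x + 3x^2; the shutdown threshold is min AVC = €26 (at x = 9).
At P = €146 ≥ min AVC, set P = MC on the rising branch: x = 13.
At P = €74 ≥ min AVC, set P = MC: x = 11. The firm stays open but cuts output.

Output falls from 13 to 11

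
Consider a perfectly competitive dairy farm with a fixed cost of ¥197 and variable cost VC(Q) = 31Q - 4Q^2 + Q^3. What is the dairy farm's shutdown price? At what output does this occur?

Short-run supply begins at min AVC. From VC = 31Q - 4Q^2 + Q^3, AVC = 31 - 4Q + Q^2.
dAVC/dQ = -4 + 2Q = 0 gives Q = 2. min AVC = 31 - 4·2 + 2^2 = 27.
So the shutdown price is ¥27.

¥27 per unit, at Q = 2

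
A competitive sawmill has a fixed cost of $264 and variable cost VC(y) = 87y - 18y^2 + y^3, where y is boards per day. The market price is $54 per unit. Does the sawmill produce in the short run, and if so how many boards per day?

Produce at y = 11

Variable cost is VC = 87y - 18y^2 + y^3, so AVC = VC/y = 87 - 18y + y^2 and MC = dTC/dy = 87 - 36y + 3y^2.
The AVC parabola has its vertex at y = 18/2 = 9, where AVC = 87 - 18·9 + 9^2 = $6.
P = $54 exceeds min AVC = $6, so the firm stays open.
P = MC gives 33 - 36y + 3y^2 = 0, with roots 1 and 11. Take the larger (rising MC): y* = 11.
Check: AVC at y = 11 is $10 ≤ P, so revenue covers variable cost.
Profit = P·y − TC = 54·11 − 374 = $220.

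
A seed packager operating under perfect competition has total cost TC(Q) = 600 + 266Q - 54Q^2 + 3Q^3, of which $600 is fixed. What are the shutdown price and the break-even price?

Shutdown price = $23; break-even price = $86

AVC = 266 - 54Q + 3Q^2; minimized at Q = 9, giving min AVC = $23. That is the shutdown price.
ATC = 600/Q + 266 - 54Q + 3Q^2. Setting dATC/dQ = −600/Q^2 − 54 + 6Q = 0 gives Q = 10 (since 6·10^3 − 54·10^2 = 600).
min ATC = 600/10 + 266 − 54·10 + 3·10^2 = $86. That is the break-even price.
Between these two prices the firm operates at a loss; above $86 it earns a profit.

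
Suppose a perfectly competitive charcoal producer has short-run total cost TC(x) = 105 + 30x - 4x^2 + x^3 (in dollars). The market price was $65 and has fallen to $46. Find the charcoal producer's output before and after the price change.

AVC = 30 - 4x + x^2, minimized at x = 2 where min AVC = $26. MC = 30 - 8x + 3x^2.
At P = $65 ≥ min AVC, set P = MC on the rising branch: x = 5.
At P = $46 ≥ min AVC, set P = MC: x = 4. The firm stays open but cuts output.

Output falls from 5 to 4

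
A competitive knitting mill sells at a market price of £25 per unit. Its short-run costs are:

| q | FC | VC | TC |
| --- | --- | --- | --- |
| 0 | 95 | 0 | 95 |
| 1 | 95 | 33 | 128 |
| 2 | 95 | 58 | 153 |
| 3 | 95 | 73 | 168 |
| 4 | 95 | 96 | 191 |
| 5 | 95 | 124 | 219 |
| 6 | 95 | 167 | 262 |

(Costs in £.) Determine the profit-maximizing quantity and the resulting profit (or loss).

Compute π = P·q − TC at each output: q=0: -95; q=1: -103; q=2: -103; q=3: -93; q=4: -91; q=5: -94; q=6: -112.
Profit is maximized at q = 4. AVC there is 96/4 = £24 ≤ P, so producing beats shutting down (which would give -£95).

q = 4; profit = -£91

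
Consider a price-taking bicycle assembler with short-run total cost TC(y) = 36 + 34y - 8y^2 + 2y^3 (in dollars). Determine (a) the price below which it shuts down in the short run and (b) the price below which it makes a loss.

Shutdown price = min AVC. AVC = 34 - 8y + 2y^2, with vertex at y = 2 and minimum $26.
ATC = 36/y + 34 - 8y + 2y^2. Setting dATC/dy = −36/y^2 − 8 + 4y = 0 gives y = 3 (since 4·3^3 − 8·3^2 = 36).
min ATC = 36/3 + 34 − 8·3 + 2·3^2 = $40. That is the break-even price.
Between these two prices the firm operates at a loss; above $40 it earns a profit.

Shutdown price = $26; break-even price = $40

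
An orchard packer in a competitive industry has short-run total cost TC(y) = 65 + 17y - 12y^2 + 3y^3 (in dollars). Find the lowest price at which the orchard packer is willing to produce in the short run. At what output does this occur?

Short-run supply begins at min AVC. From VC = 17y - 12y^2 + 3y^3, AVC = 17 - 12y + 3y^2.
At the minimum of AVC, MC = AVC. MC = 17 - 24y + 9y^2; setting MC = AVC gives 6y^2 - 12y = 0, so y = 2. min AVC = 5.
For P < $5 the firm produces nothing.

$5 per unit, at y = 2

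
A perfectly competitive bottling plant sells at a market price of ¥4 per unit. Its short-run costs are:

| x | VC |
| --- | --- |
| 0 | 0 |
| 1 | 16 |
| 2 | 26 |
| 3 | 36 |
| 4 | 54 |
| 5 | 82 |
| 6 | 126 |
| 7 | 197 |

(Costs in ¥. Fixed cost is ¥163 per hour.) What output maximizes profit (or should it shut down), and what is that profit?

x = 0 (shut down); profit = -¥163

Profit at each row (π = 4x − TC): x=0: -163; x=1: -175; x=2: -181; x=3: -187; x=4: -201; x=5: -225; x=6: -265; x=7: -332.
Profit is highest at x = 0. Equivalently, the lowest AVC in the table is 36/3 ≈ ¥12 at x = 3, and P = ¥4 falls below it — price never covers variable cost, so the firm shuts down and loses only its fixed cost.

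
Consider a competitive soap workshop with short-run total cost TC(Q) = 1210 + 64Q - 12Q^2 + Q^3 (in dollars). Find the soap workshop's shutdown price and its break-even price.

AVC = 64 - 12Q + Q^2; minimized at Q = 6, giving min AVC = $28. That is the shutdown price.
ATC = 1210/Q + 64 - 12Q + Q^2. Setting dATC/dQ = −1210/Q^2 − 12 + 2Q = 0 gives Q = 11 (since 2·11^3 − 12·11^2 = 1210).
min ATC = 1210/11 + 64 − 12·11 + 11^2 = $163. That is the break-even price.
Between these two prices the firm operates at a loss; above $163 it earns a profit.

Shutdown price = $28; break-even price = $163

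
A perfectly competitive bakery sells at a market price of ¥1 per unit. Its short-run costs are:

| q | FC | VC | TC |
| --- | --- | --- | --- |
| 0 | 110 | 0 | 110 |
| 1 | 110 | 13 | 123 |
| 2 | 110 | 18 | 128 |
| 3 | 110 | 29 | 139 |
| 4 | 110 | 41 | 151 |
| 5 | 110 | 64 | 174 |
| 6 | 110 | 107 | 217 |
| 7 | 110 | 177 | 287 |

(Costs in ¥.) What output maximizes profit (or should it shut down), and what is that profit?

Compute π = P·q − TC at each output: q=0: -110; q=1: -122; q=2: -126; q=3: -136; q=4: -147; q=5: -169; q=6: -211; q=7: -280.
Profit is highest at q = 0. Equivalently, the lowest AVC in the table is 18/2 ≈ ¥9 at q = 2, and P = ¥1 falls below it — price never covers variable cost, so the firm shuts down and loses only its fixed cost.

q = 0 (shut down); profit = -¥110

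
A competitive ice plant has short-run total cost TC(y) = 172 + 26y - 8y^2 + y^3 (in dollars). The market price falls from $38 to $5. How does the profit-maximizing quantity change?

MC = 26 - 16y + 3y^2; the shutdown threshold is min AVC = $10 (at y = 4).
With P = $38 above the shutdown price, P = MC gives y = 6.
At P = $5 < min AVC = $10, price no longer covers variable cost at any output, so the firm shuts down: y = 0.

Output falls from 6 to 0 (the firm shuts down)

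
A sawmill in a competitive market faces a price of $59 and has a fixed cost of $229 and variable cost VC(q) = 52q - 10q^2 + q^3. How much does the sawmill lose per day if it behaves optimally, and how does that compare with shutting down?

AVC = 52 - 10q + q^2 has its minimum $27 at q = 5; price $59 clears that bar, so the firm operates.
With MC = 52 - 20q + 3q^2, P = MC on the upward-sloping part at q* = 7.
TR = 59·7 = 413. TC = 229 + 217 = 446. Profit = 413 − 446 = -$33.
That loss of $33 beats the $229 the firm would lose by shutting down; producing recovers $196 of fixed cost.

Profit = -$33 at q = 7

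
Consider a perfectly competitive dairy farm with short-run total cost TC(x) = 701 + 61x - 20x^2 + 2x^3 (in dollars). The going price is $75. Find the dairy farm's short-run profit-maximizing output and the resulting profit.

AVC = 61 - 20x + 2x^2; min AVC = $11 at x = 5. Since P = $75 ≥ min AVC, the firm produces.
MC = 61 - 40x + 6x^2. Setting P = MC and taking the root on the rising branch gives x* = 7.
TR = 75·7 = 525. TC = 701 + 133 = 834. Profit = 525 − 834 = -$309.
By producing, the firm covers all variable cost plus $392 of fixed cost; shutting down would lose the full $701.

Profit = -$309 at x = 7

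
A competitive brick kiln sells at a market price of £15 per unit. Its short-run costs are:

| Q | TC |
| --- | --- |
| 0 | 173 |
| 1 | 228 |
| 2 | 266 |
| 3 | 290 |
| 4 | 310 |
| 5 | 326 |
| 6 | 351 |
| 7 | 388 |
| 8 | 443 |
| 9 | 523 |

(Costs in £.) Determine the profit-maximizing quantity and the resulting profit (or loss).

Tabulate TR − TC: Q=0: -173; Q=1: -213; Q=2: -236; Q=3: -245; Q=4: -250; Q=5: -251; Q=6: -261; Q=7: -283; Q=8: -323; Q=9: -388.
Profit is highest at Q = 0. Equivalently, the lowest AVC in the table is 178/6 ≈ £29.67 at Q = 6, and P = £15 falls below it — price never covers variable cost, so the firm shuts down and loses only its fixed cost.

Q = 0 (shut down); profit = -£173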